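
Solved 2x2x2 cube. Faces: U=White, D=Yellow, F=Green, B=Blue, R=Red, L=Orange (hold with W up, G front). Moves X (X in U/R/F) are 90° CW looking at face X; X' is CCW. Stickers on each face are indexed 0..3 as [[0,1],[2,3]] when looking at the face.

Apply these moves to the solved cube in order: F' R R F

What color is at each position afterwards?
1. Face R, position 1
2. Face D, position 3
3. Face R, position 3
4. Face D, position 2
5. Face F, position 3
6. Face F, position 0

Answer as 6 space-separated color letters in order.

After move 1 (F'): F=GGGG U=WWRR R=YRYR D=OOYY L=OWOW
After move 2 (R): R=YYRR U=WGRG F=GOGY D=OBYB B=RBWB
After move 3 (R): R=RYRY U=WORY F=GBGB D=OWYR B=GBGB
After move 4 (F): F=GGBB U=WOWW R=RYYY D=RRYR L=OOOW
Query 1: R[1] = Y
Query 2: D[3] = R
Query 3: R[3] = Y
Query 4: D[2] = Y
Query 5: F[3] = B
Query 6: F[0] = G

Answer: Y R Y Y B G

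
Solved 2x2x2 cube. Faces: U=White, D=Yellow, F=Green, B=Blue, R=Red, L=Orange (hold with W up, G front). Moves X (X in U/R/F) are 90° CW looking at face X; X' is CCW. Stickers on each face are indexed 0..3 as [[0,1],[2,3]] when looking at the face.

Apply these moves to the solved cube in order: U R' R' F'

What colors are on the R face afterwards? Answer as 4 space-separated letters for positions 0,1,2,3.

Answer: W R Y B

Derivation:
After move 1 (U): U=WWWW F=RRGG R=BBRR B=OOBB L=GGOO
After move 2 (R'): R=BRBR U=WBWO F=RWGW D=YRYG B=YOYB
After move 3 (R'): R=RRBB U=WYWY F=RBGO D=YWYW B=GORB
After move 4 (F'): F=BORG U=WYRB R=WRYB D=GOYW L=GYOW
Query: R face = WRYB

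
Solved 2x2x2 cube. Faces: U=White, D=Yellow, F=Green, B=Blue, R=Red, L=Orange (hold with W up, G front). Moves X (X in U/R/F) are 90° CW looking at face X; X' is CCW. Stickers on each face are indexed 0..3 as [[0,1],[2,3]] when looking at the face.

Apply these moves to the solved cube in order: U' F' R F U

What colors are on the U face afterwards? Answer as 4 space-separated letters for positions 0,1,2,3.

After move 1 (U'): U=WWWW F=OOGG R=GGRR B=RRBB L=BBOO
After move 2 (F'): F=OGOG U=WWGR R=YGYR D=BOYY L=BWOW
After move 3 (R): R=YYRG U=WGGG F=OOOY D=BBYR B=RRWB
After move 4 (F): F=OOYO U=WGWW R=GYGG D=RYYR L=BBOB
After move 5 (U): U=WWWG F=GYYO R=RRGG B=BBWB L=OOOB
Query: U face = WWWG

Answer: W W W G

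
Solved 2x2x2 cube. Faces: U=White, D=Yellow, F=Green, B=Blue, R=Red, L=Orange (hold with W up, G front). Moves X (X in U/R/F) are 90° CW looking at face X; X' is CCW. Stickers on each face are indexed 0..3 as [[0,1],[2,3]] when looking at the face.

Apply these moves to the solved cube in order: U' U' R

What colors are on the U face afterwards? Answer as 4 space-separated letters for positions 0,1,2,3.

Answer: W B W G

Derivation:
After move 1 (U'): U=WWWW F=OOGG R=GGRR B=RRBB L=BBOO
After move 2 (U'): U=WWWW F=BBGG R=OORR B=GGBB L=RROO
After move 3 (R): R=RORO U=WBWG F=BYGY D=YBYG B=WGWB
Query: U face = WBWG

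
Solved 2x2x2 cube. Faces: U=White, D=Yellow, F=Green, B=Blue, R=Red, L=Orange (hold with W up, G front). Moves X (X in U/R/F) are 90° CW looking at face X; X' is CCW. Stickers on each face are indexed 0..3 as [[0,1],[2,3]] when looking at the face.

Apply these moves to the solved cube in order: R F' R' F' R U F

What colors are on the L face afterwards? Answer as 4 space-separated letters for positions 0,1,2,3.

Answer: G G O O

Derivation:
After move 1 (R): R=RRRR U=WGWG F=GYGY D=YBYB B=WBWB
After move 2 (F'): F=YYGG U=WGRR R=BRYR D=OOYB L=OGOW
After move 3 (R'): R=RRBY U=WWRW F=YGGR D=OYYG B=BBOB
After move 4 (F'): F=GRYG U=WWRB R=YROY D=GWYG L=OWOR
After move 5 (R): R=OYYR U=WRRG F=GWYG D=GOYB B=BBWB
After move 6 (U): U=RWGR F=OYYG R=BBYR B=OWWB L=GWOR
After move 7 (F): F=YOGY U=RWRW R=GBRR D=YBYB L=GGOO
Query: L face = GGOO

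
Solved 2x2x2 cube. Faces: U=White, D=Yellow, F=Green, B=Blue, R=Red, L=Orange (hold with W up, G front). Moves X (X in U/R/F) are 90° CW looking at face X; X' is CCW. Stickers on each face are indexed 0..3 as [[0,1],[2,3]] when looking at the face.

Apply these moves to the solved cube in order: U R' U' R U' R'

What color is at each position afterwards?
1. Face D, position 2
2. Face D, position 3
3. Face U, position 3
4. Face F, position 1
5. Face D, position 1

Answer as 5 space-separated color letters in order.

Answer: Y G B W O

Derivation:
After move 1 (U): U=WWWW F=RRGG R=BBRR B=OOBB L=GGOO
After move 2 (R'): R=BRBR U=WBWO F=RWGW D=YRYG B=YOYB
After move 3 (U'): U=BOWW F=GGGW R=RWBR B=BRYB L=YOOO
After move 4 (R): R=BRRW U=BGWW F=GRGG D=YYYB B=WROB
After move 5 (U'): U=GWBW F=YOGG R=GRRW B=BROB L=WROO
After move 6 (R'): R=RWGR U=GOBB F=YWGW D=YOYG B=BRYB
Query 1: D[2] = Y
Query 2: D[3] = G
Query 3: U[3] = B
Query 4: F[1] = W
Query 5: D[1] = O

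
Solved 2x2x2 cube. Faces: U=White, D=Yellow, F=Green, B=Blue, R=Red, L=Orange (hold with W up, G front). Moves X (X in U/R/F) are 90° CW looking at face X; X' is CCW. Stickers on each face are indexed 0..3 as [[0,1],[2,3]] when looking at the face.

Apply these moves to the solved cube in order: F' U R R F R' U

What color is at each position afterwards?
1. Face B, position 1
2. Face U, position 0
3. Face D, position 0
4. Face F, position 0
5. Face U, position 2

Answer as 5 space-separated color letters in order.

Answer: O W B Y G

Derivation:
After move 1 (F'): F=GGGG U=WWRR R=YRYR D=OOYY L=OWOW
After move 2 (U): U=RWRW F=YRGG R=BBYR B=OWBB L=GGOW
After move 3 (R): R=YBRB U=RRRG F=YOGY D=OBYO B=WWWB
After move 4 (R): R=RYBB U=RORY F=YBGO D=OWYW B=GWRB
After move 5 (F): F=GYOB U=ROWG R=RYYB D=BRYW L=GOOW
After move 6 (R'): R=YBRY U=RRWG F=GOOG D=BYYB B=WWRB
After move 7 (U): U=WRGR F=YBOG R=WWRY B=GORB L=GOOW
Query 1: B[1] = O
Query 2: U[0] = W
Query 3: D[0] = B
Query 4: F[0] = Y
Query 5: U[2] = G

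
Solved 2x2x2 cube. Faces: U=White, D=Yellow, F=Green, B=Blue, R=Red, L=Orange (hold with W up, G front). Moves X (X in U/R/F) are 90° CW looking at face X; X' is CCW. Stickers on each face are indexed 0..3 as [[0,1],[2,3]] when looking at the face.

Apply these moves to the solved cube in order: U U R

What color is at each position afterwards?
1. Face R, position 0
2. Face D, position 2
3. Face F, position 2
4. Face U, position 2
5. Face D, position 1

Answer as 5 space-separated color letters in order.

After move 1 (U): U=WWWW F=RRGG R=BBRR B=OOBB L=GGOO
After move 2 (U): U=WWWW F=BBGG R=OORR B=GGBB L=RROO
After move 3 (R): R=RORO U=WBWG F=BYGY D=YBYG B=WGWB
Query 1: R[0] = R
Query 2: D[2] = Y
Query 3: F[2] = G
Query 4: U[2] = W
Query 5: D[1] = B

Answer: R Y G W B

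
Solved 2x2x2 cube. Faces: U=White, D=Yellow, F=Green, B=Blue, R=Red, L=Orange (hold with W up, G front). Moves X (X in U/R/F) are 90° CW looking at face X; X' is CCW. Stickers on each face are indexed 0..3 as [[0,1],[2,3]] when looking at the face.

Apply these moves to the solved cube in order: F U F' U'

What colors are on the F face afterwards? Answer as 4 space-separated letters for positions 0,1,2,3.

Answer: G W W G

Derivation:
After move 1 (F): F=GGGG U=WWOO R=WRWR D=RRYY L=OYOY
After move 2 (U): U=OWOW F=WRGG R=BBWR B=OYBB L=GGOY
After move 3 (F'): F=RGWG U=OWBW R=RBRR D=GYYY L=GWOO
After move 4 (U'): U=WWOB F=GWWG R=RGRR B=RBBB L=OYOO
Query: F face = GWWG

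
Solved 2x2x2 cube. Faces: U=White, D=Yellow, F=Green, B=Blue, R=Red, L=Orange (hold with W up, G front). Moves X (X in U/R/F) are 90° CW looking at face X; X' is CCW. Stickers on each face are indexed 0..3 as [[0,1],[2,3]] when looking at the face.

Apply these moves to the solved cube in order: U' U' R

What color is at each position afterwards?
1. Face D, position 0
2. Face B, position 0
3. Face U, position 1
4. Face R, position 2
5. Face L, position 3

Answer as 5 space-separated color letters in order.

After move 1 (U'): U=WWWW F=OOGG R=GGRR B=RRBB L=BBOO
After move 2 (U'): U=WWWW F=BBGG R=OORR B=GGBB L=RROO
After move 3 (R): R=RORO U=WBWG F=BYGY D=YBYG B=WGWB
Query 1: D[0] = Y
Query 2: B[0] = W
Query 3: U[1] = B
Query 4: R[2] = R
Query 5: L[3] = O

Answer: Y W B R O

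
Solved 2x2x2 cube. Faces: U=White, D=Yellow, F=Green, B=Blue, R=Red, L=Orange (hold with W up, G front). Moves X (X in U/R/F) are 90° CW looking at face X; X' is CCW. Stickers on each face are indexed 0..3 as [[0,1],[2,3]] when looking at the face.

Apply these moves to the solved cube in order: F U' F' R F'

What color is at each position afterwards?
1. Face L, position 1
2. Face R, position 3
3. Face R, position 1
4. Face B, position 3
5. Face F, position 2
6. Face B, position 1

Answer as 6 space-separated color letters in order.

After move 1 (F): F=GGGG U=WWOO R=WRWR D=RRYY L=OYOY
After move 2 (U'): U=WOWO F=OYGG R=GGWR B=WRBB L=BBOY
After move 3 (F'): F=YGOG U=WOGW R=RGRR D=BYYY L=BOOW
After move 4 (R): R=RRRG U=WGGG F=YYOY D=BBYW B=WROB
After move 5 (F'): F=YYYO U=WGRR R=BRBG D=OWYW L=BGOG
Query 1: L[1] = G
Query 2: R[3] = G
Query 3: R[1] = R
Query 4: B[3] = B
Query 5: F[2] = Y
Query 6: B[1] = R

Answer: G G R B Y R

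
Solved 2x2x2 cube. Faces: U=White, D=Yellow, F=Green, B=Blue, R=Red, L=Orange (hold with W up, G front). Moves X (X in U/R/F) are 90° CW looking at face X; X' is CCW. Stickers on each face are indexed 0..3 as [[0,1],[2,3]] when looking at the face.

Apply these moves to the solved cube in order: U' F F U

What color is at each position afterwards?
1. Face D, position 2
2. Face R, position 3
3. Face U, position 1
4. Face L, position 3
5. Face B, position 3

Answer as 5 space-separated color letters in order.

After move 1 (U'): U=WWWW F=OOGG R=GGRR B=RRBB L=BBOO
After move 2 (F): F=GOGO U=WWOB R=WGWR D=RGYY L=BYOY
After move 3 (F): F=GGOO U=WWYY R=OGBR D=WWYY L=BROG
After move 4 (U): U=YWYW F=OGOO R=RRBR B=BRBB L=GGOG
Query 1: D[2] = Y
Query 2: R[3] = R
Query 3: U[1] = W
Query 4: L[3] = G
Query 5: B[3] = B

Answer: Y R W G B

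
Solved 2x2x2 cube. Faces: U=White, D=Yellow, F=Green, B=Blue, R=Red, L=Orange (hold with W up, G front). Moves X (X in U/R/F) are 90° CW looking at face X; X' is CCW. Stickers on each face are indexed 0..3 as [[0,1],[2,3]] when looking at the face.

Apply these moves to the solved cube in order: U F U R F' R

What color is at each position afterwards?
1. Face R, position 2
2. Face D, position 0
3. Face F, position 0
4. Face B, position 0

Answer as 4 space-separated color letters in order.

After move 1 (U): U=WWWW F=RRGG R=BBRR B=OOBB L=GGOO
After move 2 (F): F=GRGR U=WWOG R=WBWR D=RBYY L=GYOY
After move 3 (U): U=OWGW F=WBGR R=OOWR B=GYBB L=GROY
After move 4 (R): R=WORO U=OBGR F=WBGY D=RBYG B=WYWB
After move 5 (F'): F=BYWG U=OBWR R=BORO D=RYYG L=GROG
After move 6 (R): R=RBOO U=OYWG F=BYWG D=RWYW B=RYBB
Query 1: R[2] = O
Query 2: D[0] = R
Query 3: F[0] = B
Query 4: B[0] = R

Answer: O R B R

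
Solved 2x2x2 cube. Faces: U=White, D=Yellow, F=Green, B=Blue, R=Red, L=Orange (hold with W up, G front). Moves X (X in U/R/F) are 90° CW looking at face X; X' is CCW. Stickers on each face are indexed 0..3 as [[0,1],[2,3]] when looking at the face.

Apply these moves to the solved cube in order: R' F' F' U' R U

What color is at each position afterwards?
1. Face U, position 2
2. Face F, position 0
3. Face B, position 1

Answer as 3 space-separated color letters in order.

After move 1 (R'): R=RRRR U=WBWB F=GWGW D=YGYG B=YBYB
After move 2 (F'): F=WWGG U=WBRR R=GRYR D=OOYG L=OBOW
After move 3 (F'): F=WGWG U=WBGY R=OROR D=BWYG L=OROR
After move 4 (U'): U=BYWG F=ORWG R=WGOR B=ORYB L=YBOR
After move 5 (R): R=OWRG U=BRWG F=OWWG D=BYYO B=GRYB
After move 6 (U): U=WBGR F=OWWG R=GRRG B=YBYB L=OWOR
Query 1: U[2] = G
Query 2: F[0] = O
Query 3: B[1] = B

Answer: G O B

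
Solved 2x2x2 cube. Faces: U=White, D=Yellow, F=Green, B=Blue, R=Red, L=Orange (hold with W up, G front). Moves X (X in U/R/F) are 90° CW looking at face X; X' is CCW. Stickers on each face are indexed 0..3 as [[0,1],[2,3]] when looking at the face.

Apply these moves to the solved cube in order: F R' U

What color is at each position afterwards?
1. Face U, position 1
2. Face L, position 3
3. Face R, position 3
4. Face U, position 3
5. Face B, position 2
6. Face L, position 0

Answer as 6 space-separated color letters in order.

Answer: W Y W B R G

Derivation:
After move 1 (F): F=GGGG U=WWOO R=WRWR D=RRYY L=OYOY
After move 2 (R'): R=RRWW U=WBOB F=GWGO D=RGYG B=YBRB
After move 3 (U): U=OWBB F=RRGO R=YBWW B=OYRB L=GWOY
Query 1: U[1] = W
Query 2: L[3] = Y
Query 3: R[3] = W
Query 4: U[3] = B
Query 5: B[2] = R
Query 6: L[0] = G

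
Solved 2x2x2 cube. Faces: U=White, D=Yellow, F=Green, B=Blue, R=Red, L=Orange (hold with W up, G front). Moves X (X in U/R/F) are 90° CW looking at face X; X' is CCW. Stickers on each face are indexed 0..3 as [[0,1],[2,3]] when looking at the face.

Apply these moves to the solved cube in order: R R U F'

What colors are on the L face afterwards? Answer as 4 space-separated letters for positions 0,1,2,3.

After move 1 (R): R=RRRR U=WGWG F=GYGY D=YBYB B=WBWB
After move 2 (R): R=RRRR U=WYWY F=GBGB D=YWYW B=GBGB
After move 3 (U): U=WWYY F=RRGB R=GBRR B=OOGB L=GBOO
After move 4 (F'): F=RBRG U=WWGR R=WBYR D=BOYW L=GYOY
Query: L face = GYOY

Answer: G Y O Y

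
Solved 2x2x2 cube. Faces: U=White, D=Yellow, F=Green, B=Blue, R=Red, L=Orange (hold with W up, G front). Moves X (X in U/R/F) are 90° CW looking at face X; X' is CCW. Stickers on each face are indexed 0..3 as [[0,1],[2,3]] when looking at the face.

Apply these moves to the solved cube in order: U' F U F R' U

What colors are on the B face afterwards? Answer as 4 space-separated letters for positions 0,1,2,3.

Answer: G R R B

Derivation:
After move 1 (U'): U=WWWW F=OOGG R=GGRR B=RRBB L=BBOO
After move 2 (F): F=GOGO U=WWOB R=WGWR D=RGYY L=BYOY
After move 3 (U): U=OWBW F=WGGO R=RRWR B=BYBB L=GOOY
After move 4 (F): F=GWOG U=OWYO R=BRWR D=WRYY L=GROG
After move 5 (R'): R=RRBW U=OBYB F=GWOO D=WWYG B=YYRB
After move 6 (U): U=YOBB F=RROO R=YYBW B=GRRB L=GWOG
Query: B face = GRRB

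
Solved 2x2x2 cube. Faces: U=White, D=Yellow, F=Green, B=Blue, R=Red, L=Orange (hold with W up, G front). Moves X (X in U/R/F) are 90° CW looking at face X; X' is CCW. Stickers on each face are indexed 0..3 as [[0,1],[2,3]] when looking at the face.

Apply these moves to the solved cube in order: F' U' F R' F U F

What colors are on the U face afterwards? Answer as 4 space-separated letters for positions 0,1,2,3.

After move 1 (F'): F=GGGG U=WWRR R=YRYR D=OOYY L=OWOW
After move 2 (U'): U=WRWR F=OWGG R=GGYR B=YRBB L=BBOW
After move 3 (F): F=GOGW U=WRWB R=WGRR D=YGYY L=BOOO
After move 4 (R'): R=GRWR U=WBWY F=GRGB D=YOYW B=YRGB
After move 5 (F): F=GGBR U=WBOO R=WRYR D=WGYW L=BYOO
After move 6 (U): U=OWOB F=WRBR R=YRYR B=BYGB L=GGOO
After move 7 (F): F=BWRR U=OWOG R=ORBR D=YYYW L=GWOG
Query: U face = OWOG

Answer: O W O G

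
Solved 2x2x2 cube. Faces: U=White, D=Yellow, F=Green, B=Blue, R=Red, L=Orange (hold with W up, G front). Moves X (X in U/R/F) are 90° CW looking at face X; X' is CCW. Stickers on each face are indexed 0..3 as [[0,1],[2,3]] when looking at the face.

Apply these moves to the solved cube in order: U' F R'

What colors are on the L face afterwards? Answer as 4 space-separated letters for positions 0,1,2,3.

After move 1 (U'): U=WWWW F=OOGG R=GGRR B=RRBB L=BBOO
After move 2 (F): F=GOGO U=WWOB R=WGWR D=RGYY L=BYOY
After move 3 (R'): R=GRWW U=WBOR F=GWGB D=ROYO B=YRGB
Query: L face = BYOY

Answer: B Y O Y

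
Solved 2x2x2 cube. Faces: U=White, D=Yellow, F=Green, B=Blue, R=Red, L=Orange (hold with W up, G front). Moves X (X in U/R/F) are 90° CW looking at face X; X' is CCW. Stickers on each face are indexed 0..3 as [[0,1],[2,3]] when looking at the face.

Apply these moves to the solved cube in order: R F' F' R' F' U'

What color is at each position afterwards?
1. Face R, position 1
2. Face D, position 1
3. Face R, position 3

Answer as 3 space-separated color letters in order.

After move 1 (R): R=RRRR U=WGWG F=GYGY D=YBYB B=WBWB
After move 2 (F'): F=YYGG U=WGRR R=BRYR D=OOYB L=OGOW
After move 3 (F'): F=YGYG U=WGBY R=OROR D=GWYB L=OROR
After move 4 (R'): R=RROO U=WWBW F=YGYY D=GGYG B=BBWB
After move 5 (F'): F=GYYY U=WWRO R=GRGO D=RRYG L=OWOB
After move 6 (U'): U=WOWR F=OWYY R=GYGO B=GRWB L=BBOB
Query 1: R[1] = Y
Query 2: D[1] = R
Query 3: R[3] = O

Answer: Y R O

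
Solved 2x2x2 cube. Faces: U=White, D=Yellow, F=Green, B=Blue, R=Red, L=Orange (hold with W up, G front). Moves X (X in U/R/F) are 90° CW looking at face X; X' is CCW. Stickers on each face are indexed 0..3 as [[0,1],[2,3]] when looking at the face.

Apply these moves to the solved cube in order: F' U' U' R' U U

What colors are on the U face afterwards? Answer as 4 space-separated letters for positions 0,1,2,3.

After move 1 (F'): F=GGGG U=WWRR R=YRYR D=OOYY L=OWOW
After move 2 (U'): U=WRWR F=OWGG R=GGYR B=YRBB L=BBOW
After move 3 (U'): U=RRWW F=BBGG R=OWYR B=GGBB L=YROW
After move 4 (R'): R=WROY U=RBWG F=BRGW D=OBYG B=YGOB
After move 5 (U): U=WRGB F=WRGW R=YGOY B=YROB L=BROW
After move 6 (U): U=GWBR F=YGGW R=YROY B=BROB L=WROW
Query: U face = GWBR

Answer: G W B R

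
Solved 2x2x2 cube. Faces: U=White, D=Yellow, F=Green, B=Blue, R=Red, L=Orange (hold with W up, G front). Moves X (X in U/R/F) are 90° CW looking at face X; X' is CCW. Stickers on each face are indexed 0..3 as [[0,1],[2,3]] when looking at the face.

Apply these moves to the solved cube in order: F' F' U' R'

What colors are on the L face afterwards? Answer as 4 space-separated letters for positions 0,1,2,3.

Answer: B B O R

Derivation:
After move 1 (F'): F=GGGG U=WWRR R=YRYR D=OOYY L=OWOW
After move 2 (F'): F=GGGG U=WWYY R=OROR D=WWYY L=OROR
After move 3 (U'): U=WYWY F=ORGG R=GGOR B=ORBB L=BBOR
After move 4 (R'): R=GRGO U=WBWO F=OYGY D=WRYG B=YRWB
Query: L face = BBOR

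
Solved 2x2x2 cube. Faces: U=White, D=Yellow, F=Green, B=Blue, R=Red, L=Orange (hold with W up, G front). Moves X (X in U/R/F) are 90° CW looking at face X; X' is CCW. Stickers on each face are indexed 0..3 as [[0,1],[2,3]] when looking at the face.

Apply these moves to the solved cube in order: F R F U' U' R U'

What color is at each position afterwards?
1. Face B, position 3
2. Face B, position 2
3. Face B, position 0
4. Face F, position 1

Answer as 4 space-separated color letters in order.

Answer: B Y G W

Derivation:
After move 1 (F): F=GGGG U=WWOO R=WRWR D=RRYY L=OYOY
After move 2 (R): R=WWRR U=WGOG F=GRGY D=RBYB B=OBWB
After move 3 (F): F=GGYR U=WGYY R=OWGR D=RWYB L=OROB
After move 4 (U'): U=GYWY F=ORYR R=GGGR B=OWWB L=OBOB
After move 5 (U'): U=YYGW F=OBYR R=ORGR B=GGWB L=OWOB
After move 6 (R): R=GORR U=YBGR F=OWYB D=RWYG B=WGYB
After move 7 (U'): U=BRYG F=OWYB R=OWRR B=GOYB L=WGOB
Query 1: B[3] = B
Query 2: B[2] = Y
Query 3: B[0] = G
Query 4: F[1] = W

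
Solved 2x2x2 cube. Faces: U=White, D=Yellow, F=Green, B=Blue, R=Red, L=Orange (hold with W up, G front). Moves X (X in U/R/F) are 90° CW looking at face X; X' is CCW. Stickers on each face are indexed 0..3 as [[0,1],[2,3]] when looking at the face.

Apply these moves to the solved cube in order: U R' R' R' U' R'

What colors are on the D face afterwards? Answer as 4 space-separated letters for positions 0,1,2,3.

After move 1 (U): U=WWWW F=RRGG R=BBRR B=OOBB L=GGOO
After move 2 (R'): R=BRBR U=WBWO F=RWGW D=YRYG B=YOYB
After move 3 (R'): R=RRBB U=WYWY F=RBGO D=YWYW B=GORB
After move 4 (R'): R=RBRB U=WRWG F=RYGY D=YBYO B=WOWB
After move 5 (U'): U=RGWW F=GGGY R=RYRB B=RBWB L=WOOO
After move 6 (R'): R=YBRR U=RWWR F=GGGW D=YGYY B=OBBB
Query: D face = YGYY

Answer: Y G Y Y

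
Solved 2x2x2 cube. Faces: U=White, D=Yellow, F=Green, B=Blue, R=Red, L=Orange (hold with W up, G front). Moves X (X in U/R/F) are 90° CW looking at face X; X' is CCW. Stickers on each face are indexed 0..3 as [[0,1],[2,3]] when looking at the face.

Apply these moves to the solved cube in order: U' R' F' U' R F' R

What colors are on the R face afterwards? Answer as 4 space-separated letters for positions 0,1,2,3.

After move 1 (U'): U=WWWW F=OOGG R=GGRR B=RRBB L=BBOO
After move 2 (R'): R=GRGR U=WBWR F=OWGW D=YOYG B=YRYB
After move 3 (F'): F=WWOG U=WBGG R=ORYR D=BOYG L=BROW
After move 4 (U'): U=BGWG F=BROG R=WWYR B=ORYB L=YROW
After move 5 (R): R=YWRW U=BRWG F=BOOG D=BYYO B=GRGB
After move 6 (F'): F=OGBO U=BRYR R=YWBW D=RWYO L=YGOW
After move 7 (R): R=BYWW U=BGYO F=OWBO D=RGYG B=RRRB
Query: R face = BYWW

Answer: B Y W W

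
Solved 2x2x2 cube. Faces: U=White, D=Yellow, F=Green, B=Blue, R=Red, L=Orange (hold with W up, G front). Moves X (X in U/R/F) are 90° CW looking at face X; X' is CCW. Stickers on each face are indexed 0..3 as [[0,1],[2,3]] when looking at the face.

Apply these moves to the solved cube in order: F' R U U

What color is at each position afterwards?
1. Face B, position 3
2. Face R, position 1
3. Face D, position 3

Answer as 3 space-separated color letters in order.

After move 1 (F'): F=GGGG U=WWRR R=YRYR D=OOYY L=OWOW
After move 2 (R): R=YYRR U=WGRG F=GOGY D=OBYB B=RBWB
After move 3 (U): U=RWGG F=YYGY R=RBRR B=OWWB L=GOOW
After move 4 (U): U=GRGW F=RBGY R=OWRR B=GOWB L=YYOW
Query 1: B[3] = B
Query 2: R[1] = W
Query 3: D[3] = B

Answer: B W B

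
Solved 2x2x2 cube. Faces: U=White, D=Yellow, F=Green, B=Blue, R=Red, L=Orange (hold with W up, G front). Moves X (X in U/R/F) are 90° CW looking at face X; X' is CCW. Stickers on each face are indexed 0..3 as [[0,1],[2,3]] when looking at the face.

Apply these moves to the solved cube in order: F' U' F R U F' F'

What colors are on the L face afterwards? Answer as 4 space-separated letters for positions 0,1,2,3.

Answer: G R O B

Derivation:
After move 1 (F'): F=GGGG U=WWRR R=YRYR D=OOYY L=OWOW
After move 2 (U'): U=WRWR F=OWGG R=GGYR B=YRBB L=BBOW
After move 3 (F): F=GOGW U=WRWB R=WGRR D=YGYY L=BOOO
After move 4 (R): R=RWRG U=WOWW F=GGGY D=YBYY B=BRRB
After move 5 (U): U=WWWO F=RWGY R=BRRG B=BORB L=GGOO
After move 6 (F'): F=WYRG U=WWBR R=BRYG D=GOYY L=GOOW
After move 7 (F'): F=YGWR U=WWBY R=ORGG D=OWYY L=GROB
Query: L face = GROB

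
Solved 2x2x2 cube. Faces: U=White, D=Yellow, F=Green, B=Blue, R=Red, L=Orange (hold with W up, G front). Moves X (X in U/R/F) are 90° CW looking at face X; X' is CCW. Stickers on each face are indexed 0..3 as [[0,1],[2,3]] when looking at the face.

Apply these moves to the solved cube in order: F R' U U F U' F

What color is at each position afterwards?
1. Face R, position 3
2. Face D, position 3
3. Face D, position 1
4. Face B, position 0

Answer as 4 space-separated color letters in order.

Answer: W G G B

Derivation:
After move 1 (F): F=GGGG U=WWOO R=WRWR D=RRYY L=OYOY
After move 2 (R'): R=RRWW U=WBOB F=GWGO D=RGYG B=YBRB
After move 3 (U): U=OWBB F=RRGO R=YBWW B=OYRB L=GWOY
After move 4 (U): U=BOBW F=YBGO R=OYWW B=GWRB L=RROY
After move 5 (F): F=GYOB U=BOYR R=BYWW D=WOYG L=RROG
After move 6 (U'): U=ORBY F=RROB R=GYWW B=BYRB L=GWOG
After move 7 (F): F=ORBR U=ORGW R=BYYW D=WGYG L=GWOO
Query 1: R[3] = W
Query 2: D[3] = G
Query 3: D[1] = G
Query 4: B[0] = B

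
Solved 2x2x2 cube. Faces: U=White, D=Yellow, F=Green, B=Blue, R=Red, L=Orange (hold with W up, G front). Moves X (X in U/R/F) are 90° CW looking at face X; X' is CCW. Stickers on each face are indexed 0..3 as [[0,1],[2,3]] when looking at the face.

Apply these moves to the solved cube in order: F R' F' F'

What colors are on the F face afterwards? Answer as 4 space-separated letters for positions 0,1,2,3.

Answer: O G W G

Derivation:
After move 1 (F): F=GGGG U=WWOO R=WRWR D=RRYY L=OYOY
After move 2 (R'): R=RRWW U=WBOB F=GWGO D=RGYG B=YBRB
After move 3 (F'): F=WOGG U=WBRW R=GRRW D=YYYG L=OBOO
After move 4 (F'): F=OGWG U=WBGR R=YRYW D=BOYG L=OWOR
Query: F face = OGWG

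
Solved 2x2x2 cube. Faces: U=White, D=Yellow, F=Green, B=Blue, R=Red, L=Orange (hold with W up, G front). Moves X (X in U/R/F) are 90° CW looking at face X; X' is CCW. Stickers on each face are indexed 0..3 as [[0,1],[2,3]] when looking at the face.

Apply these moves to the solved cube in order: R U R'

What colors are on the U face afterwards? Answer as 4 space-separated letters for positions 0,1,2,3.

Answer: W W G O

Derivation:
After move 1 (R): R=RRRR U=WGWG F=GYGY D=YBYB B=WBWB
After move 2 (U): U=WWGG F=RRGY R=WBRR B=OOWB L=GYOO
After move 3 (R'): R=BRWR U=WWGO F=RWGG D=YRYY B=BOBB
Query: U face = WWGO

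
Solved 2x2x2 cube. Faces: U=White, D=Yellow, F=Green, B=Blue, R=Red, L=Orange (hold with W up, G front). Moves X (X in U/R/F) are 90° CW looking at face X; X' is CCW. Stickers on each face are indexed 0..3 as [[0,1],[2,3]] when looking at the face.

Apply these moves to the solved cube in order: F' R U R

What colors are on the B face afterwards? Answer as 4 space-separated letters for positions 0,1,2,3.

After move 1 (F'): F=GGGG U=WWRR R=YRYR D=OOYY L=OWOW
After move 2 (R): R=YYRR U=WGRG F=GOGY D=OBYB B=RBWB
After move 3 (U): U=RWGG F=YYGY R=RBRR B=OWWB L=GOOW
After move 4 (R): R=RRRB U=RYGY F=YBGB D=OWYO B=GWWB
Query: B face = GWWB

Answer: G W W B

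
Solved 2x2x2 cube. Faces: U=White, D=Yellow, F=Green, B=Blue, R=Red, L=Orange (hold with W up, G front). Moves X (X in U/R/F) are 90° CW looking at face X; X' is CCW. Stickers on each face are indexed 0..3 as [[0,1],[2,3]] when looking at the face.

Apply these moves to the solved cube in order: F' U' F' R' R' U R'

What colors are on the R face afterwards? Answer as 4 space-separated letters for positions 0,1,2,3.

Answer: R O G G

Derivation:
After move 1 (F'): F=GGGG U=WWRR R=YRYR D=OOYY L=OWOW
After move 2 (U'): U=WRWR F=OWGG R=GGYR B=YRBB L=BBOW
After move 3 (F'): F=WGOG U=WRGY R=OGOR D=BWYY L=BROW
After move 4 (R'): R=GROO U=WBGY F=WROY D=BGYG B=YRWB
After move 5 (R'): R=ROGO U=WWGY F=WBOY D=BRYY B=GRGB
After move 6 (U): U=GWYW F=ROOY R=GRGO B=BRGB L=WBOW
After move 7 (R'): R=ROGG U=GGYB F=RWOW D=BOYY B=YRRB
Query: R face = ROGG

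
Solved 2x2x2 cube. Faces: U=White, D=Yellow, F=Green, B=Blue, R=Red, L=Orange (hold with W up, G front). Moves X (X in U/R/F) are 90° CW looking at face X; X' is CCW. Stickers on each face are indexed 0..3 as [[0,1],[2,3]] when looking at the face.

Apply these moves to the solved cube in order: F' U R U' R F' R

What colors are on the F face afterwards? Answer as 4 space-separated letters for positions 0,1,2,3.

Answer: B W G Y

Derivation:
After move 1 (F'): F=GGGG U=WWRR R=YRYR D=OOYY L=OWOW
After move 2 (U): U=RWRW F=YRGG R=BBYR B=OWBB L=GGOW
After move 3 (R): R=YBRB U=RRRG F=YOGY D=OBYO B=WWWB
After move 4 (U'): U=RGRR F=GGGY R=YORB B=YBWB L=WWOW
After move 5 (R): R=RYBO U=RGRY F=GBGO D=OWYY B=RBGB
After move 6 (F'): F=BOGG U=RGRB R=WYOO D=WWYY L=WYOR
After move 7 (R): R=OWOY U=RORG F=BWGY D=WGYR B=BBGB
Query: F face = BWGY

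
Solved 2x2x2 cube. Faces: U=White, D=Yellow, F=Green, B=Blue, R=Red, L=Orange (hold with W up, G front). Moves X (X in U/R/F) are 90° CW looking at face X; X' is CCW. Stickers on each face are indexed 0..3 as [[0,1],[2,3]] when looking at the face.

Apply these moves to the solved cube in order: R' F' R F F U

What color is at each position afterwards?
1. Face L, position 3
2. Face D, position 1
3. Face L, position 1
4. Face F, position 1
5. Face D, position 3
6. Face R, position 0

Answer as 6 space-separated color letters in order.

Answer: Y R G G Y R

Derivation:
After move 1 (R'): R=RRRR U=WBWB F=GWGW D=YGYG B=YBYB
After move 2 (F'): F=WWGG U=WBRR R=GRYR D=OOYG L=OBOW
After move 3 (R): R=YGRR U=WWRG F=WOGG D=OYYY B=RBBB
After move 4 (F): F=GWGO U=WWWB R=RGGR D=RYYY L=OOOY
After move 5 (F): F=GGOW U=WWYO R=WGBR D=GRYY L=OROY
After move 6 (U): U=YWOW F=WGOW R=RBBR B=ORBB L=GGOY
Query 1: L[3] = Y
Query 2: D[1] = R
Query 3: L[1] = G
Query 4: F[1] = G
Query 5: D[3] = Y
Query 6: R[0] = R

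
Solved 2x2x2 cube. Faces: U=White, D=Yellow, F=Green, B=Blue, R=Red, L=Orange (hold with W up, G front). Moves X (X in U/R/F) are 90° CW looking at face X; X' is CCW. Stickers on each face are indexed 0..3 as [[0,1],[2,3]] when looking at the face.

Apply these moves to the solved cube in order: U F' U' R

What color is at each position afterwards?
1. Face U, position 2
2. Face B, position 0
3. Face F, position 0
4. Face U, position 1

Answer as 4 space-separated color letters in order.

After move 1 (U): U=WWWW F=RRGG R=BBRR B=OOBB L=GGOO
After move 2 (F'): F=RGRG U=WWBR R=YBYR D=GOYY L=GWOW
After move 3 (U'): U=WRWB F=GWRG R=RGYR B=YBBB L=OOOW
After move 4 (R): R=YRRG U=WWWG F=GORY D=GBYY B=BBRB
Query 1: U[2] = W
Query 2: B[0] = B
Query 3: F[0] = G
Query 4: U[1] = W

Answer: W B G W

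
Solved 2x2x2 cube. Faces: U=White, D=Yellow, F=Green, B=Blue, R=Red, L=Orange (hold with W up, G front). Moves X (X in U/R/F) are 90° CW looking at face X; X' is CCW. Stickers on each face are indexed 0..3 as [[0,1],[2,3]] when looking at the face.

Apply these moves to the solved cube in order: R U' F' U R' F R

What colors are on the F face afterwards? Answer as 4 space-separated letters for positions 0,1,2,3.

Answer: O R G G

Derivation:
After move 1 (R): R=RRRR U=WGWG F=GYGY D=YBYB B=WBWB
After move 2 (U'): U=GGWW F=OOGY R=GYRR B=RRWB L=WBOO
After move 3 (F'): F=OYOG U=GGGR R=BYYR D=BOYB L=WWOW
After move 4 (U): U=GGRG F=BYOG R=RRYR B=WWWB L=OYOW
After move 5 (R'): R=RRRY U=GWRW F=BGOG D=BYYG B=BWOB
After move 6 (F): F=OBGG U=GWWY R=RRWY D=RRYG L=OBOY
After move 7 (R): R=WRYR U=GBWG F=ORGG D=ROYB B=YWWB
Query: F face = ORGG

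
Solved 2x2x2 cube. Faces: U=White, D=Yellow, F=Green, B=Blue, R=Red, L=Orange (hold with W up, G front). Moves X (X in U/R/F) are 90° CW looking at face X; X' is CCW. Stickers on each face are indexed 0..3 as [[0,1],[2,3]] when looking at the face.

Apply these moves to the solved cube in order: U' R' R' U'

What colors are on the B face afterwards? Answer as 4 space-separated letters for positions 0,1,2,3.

Answer: R R O B

Derivation:
After move 1 (U'): U=WWWW F=OOGG R=GGRR B=RRBB L=BBOO
After move 2 (R'): R=GRGR U=WBWR F=OWGW D=YOYG B=YRYB
After move 3 (R'): R=RRGG U=WYWY F=OBGR D=YWYW B=GROB
After move 4 (U'): U=YYWW F=BBGR R=OBGG B=RROB L=GROO
Query: B face = RROB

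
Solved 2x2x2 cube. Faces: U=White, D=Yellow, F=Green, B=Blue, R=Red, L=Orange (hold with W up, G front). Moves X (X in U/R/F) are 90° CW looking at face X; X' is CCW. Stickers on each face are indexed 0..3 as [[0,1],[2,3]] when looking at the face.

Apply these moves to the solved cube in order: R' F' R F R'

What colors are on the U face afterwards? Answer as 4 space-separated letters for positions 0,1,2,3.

After move 1 (R'): R=RRRR U=WBWB F=GWGW D=YGYG B=YBYB
After move 2 (F'): F=WWGG U=WBRR R=GRYR D=OOYG L=OBOW
After move 3 (R): R=YGRR U=WWRG F=WOGG D=OYYY B=RBBB
After move 4 (F): F=GWGO U=WWWB R=RGGR D=RYYY L=OOOY
After move 5 (R'): R=GRRG U=WBWR F=GWGB D=RWYO B=YBYB
Query: U face = WBWR

Answer: W B W R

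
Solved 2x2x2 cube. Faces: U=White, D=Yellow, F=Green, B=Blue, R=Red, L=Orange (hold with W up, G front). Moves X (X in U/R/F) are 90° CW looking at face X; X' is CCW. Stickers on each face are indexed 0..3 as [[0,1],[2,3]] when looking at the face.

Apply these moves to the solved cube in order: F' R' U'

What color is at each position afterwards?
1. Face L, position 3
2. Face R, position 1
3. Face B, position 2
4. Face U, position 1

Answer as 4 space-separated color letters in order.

After move 1 (F'): F=GGGG U=WWRR R=YRYR D=OOYY L=OWOW
After move 2 (R'): R=RRYY U=WBRB F=GWGR D=OGYG B=YBOB
After move 3 (U'): U=BBWR F=OWGR R=GWYY B=RROB L=YBOW
Query 1: L[3] = W
Query 2: R[1] = W
Query 3: B[2] = O
Query 4: U[1] = B

Answer: W W O B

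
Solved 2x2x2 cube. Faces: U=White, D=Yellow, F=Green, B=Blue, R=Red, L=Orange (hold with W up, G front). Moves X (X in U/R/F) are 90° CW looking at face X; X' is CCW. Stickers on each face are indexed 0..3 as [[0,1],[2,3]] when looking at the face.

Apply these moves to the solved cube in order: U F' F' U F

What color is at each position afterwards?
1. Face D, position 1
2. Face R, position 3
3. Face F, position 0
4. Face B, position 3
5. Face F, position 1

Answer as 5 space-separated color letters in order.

After move 1 (U): U=WWWW F=RRGG R=BBRR B=OOBB L=GGOO
After move 2 (F'): F=RGRG U=WWBR R=YBYR D=GOYY L=GWOW
After move 3 (F'): F=GGRR U=WWYY R=OBGR D=WWYY L=GROB
After move 4 (U): U=YWYW F=OBRR R=OOGR B=GRBB L=GGOB
After move 5 (F): F=RORB U=YWBG R=YOWR D=GOYY L=GWOW
Query 1: D[1] = O
Query 2: R[3] = R
Query 3: F[0] = R
Query 4: B[3] = B
Query 5: F[1] = O

Answer: O R R B O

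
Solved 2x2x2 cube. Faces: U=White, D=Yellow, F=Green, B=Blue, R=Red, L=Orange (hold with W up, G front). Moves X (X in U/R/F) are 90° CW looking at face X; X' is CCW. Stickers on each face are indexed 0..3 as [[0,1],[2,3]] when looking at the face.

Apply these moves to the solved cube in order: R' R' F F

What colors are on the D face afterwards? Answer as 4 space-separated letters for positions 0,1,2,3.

After move 1 (R'): R=RRRR U=WBWB F=GWGW D=YGYG B=YBYB
After move 2 (R'): R=RRRR U=WYWY F=GBGB D=YWYW B=GBGB
After move 3 (F): F=GGBB U=WYOO R=WRYR D=RRYW L=OYOW
After move 4 (F): F=BGBG U=WYWY R=OROR D=YWYW L=OROR
Query: D face = YWYW

Answer: Y W Y W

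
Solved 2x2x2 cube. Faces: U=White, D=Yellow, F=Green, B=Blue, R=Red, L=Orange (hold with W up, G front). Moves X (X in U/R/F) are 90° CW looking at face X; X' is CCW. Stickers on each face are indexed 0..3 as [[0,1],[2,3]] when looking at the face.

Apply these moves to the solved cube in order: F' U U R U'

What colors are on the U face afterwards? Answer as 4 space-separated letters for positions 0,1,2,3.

Answer: B G R W

Derivation:
After move 1 (F'): F=GGGG U=WWRR R=YRYR D=OOYY L=OWOW
After move 2 (U): U=RWRW F=YRGG R=BBYR B=OWBB L=GGOW
After move 3 (U): U=RRWW F=BBGG R=OWYR B=GGBB L=YROW
After move 4 (R): R=YORW U=RBWG F=BOGY D=OBYG B=WGRB
After move 5 (U'): U=BGRW F=YRGY R=BORW B=YORB L=WGOW
Query: U face = BGRW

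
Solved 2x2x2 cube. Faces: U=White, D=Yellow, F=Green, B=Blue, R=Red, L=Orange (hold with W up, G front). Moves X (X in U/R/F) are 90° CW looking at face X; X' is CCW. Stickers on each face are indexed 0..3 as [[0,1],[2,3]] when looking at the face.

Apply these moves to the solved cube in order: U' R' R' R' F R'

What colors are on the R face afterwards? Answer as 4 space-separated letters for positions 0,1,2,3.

Answer: G G W G

Derivation:
After move 1 (U'): U=WWWW F=OOGG R=GGRR B=RRBB L=BBOO
After move 2 (R'): R=GRGR U=WBWR F=OWGW D=YOYG B=YRYB
After move 3 (R'): R=RRGG U=WYWY F=OBGR D=YWYW B=GROB
After move 4 (R'): R=RGRG U=WOWG F=OYGY D=YBYR B=WRWB
After move 5 (F): F=GOYY U=WOOB R=WGGG D=RRYR L=BYOB
After move 6 (R'): R=GGWG U=WWOW F=GOYB D=ROYY B=RRRB
Query: R face = GGWG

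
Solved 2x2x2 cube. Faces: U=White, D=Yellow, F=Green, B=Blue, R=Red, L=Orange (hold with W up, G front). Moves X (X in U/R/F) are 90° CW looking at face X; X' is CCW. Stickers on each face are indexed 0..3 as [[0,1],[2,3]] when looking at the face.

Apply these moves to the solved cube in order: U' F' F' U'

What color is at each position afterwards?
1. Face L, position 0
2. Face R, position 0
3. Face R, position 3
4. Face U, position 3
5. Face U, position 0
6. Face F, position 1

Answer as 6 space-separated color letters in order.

Answer: R G R Y W R

Derivation:
After move 1 (U'): U=WWWW F=OOGG R=GGRR B=RRBB L=BBOO
After move 2 (F'): F=OGOG U=WWGR R=YGYR D=BOYY L=BWOW
After move 3 (F'): F=GGOO U=WWYY R=OGBR D=WWYY L=BROG
After move 4 (U'): U=WYWY F=BROO R=GGBR B=OGBB L=RROG
Query 1: L[0] = R
Query 2: R[0] = G
Query 3: R[3] = R
Query 4: U[3] = Y
Query 5: U[0] = W
Query 6: F[1] = R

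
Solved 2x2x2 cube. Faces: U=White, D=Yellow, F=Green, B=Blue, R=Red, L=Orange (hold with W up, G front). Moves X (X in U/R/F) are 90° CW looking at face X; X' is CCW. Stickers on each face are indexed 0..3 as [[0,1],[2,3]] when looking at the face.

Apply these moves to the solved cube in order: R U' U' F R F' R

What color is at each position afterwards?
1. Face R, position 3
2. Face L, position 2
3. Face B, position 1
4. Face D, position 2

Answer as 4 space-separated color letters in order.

After move 1 (R): R=RRRR U=WGWG F=GYGY D=YBYB B=WBWB
After move 2 (U'): U=GGWW F=OOGY R=GYRR B=RRWB L=WBOO
After move 3 (U'): U=GWGW F=WBGY R=OORR B=GYWB L=RROO
After move 4 (F): F=GWYB U=GWOR R=GOWR D=ROYB L=RYOB
After move 5 (R): R=WGRO U=GWOB F=GOYB D=RWYG B=RYWB
After move 6 (F'): F=OBGY U=GWWR R=WGRO D=YBYG L=RBOO
After move 7 (R): R=RWOG U=GBWY F=OBGG D=YWYR B=RYWB
Query 1: R[3] = G
Query 2: L[2] = O
Query 3: B[1] = Y
Query 4: D[2] = Y

Answer: G O Y Y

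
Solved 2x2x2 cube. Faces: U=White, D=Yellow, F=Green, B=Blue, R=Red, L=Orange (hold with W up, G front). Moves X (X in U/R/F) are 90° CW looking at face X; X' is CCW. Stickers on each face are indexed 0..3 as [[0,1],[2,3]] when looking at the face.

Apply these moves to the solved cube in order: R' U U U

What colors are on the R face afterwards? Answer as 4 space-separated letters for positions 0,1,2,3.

Answer: G W R R

Derivation:
After move 1 (R'): R=RRRR U=WBWB F=GWGW D=YGYG B=YBYB
After move 2 (U): U=WWBB F=RRGW R=YBRR B=OOYB L=GWOO
After move 3 (U): U=BWBW F=YBGW R=OORR B=GWYB L=RROO
After move 4 (U): U=BBWW F=OOGW R=GWRR B=RRYB L=YBOO
Query: R face = GWRR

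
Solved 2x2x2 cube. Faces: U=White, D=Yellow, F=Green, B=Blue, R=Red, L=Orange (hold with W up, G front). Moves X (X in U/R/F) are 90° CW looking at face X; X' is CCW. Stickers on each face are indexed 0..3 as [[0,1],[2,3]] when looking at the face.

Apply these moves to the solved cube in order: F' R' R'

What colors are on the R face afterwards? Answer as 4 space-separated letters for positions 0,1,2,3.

Answer: R Y R Y

Derivation:
After move 1 (F'): F=GGGG U=WWRR R=YRYR D=OOYY L=OWOW
After move 2 (R'): R=RRYY U=WBRB F=GWGR D=OGYG B=YBOB
After move 3 (R'): R=RYRY U=WORY F=GBGB D=OWYR B=GBGB
Query: R face = RYRY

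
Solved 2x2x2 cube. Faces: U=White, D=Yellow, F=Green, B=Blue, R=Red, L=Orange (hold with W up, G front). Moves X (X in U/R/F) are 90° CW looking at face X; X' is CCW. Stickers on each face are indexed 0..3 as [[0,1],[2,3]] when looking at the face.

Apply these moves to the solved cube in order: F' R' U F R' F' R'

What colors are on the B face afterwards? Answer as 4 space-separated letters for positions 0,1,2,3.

After move 1 (F'): F=GGGG U=WWRR R=YRYR D=OOYY L=OWOW
After move 2 (R'): R=RRYY U=WBRB F=GWGR D=OGYG B=YBOB
After move 3 (U): U=RWBB F=RRGR R=YBYY B=OWOB L=GWOW
After move 4 (F): F=GRRR U=RWWW R=BBBY D=YYYG L=GOOG
After move 5 (R'): R=BYBB U=ROWO F=GWRW D=YRYR B=GWYB
After move 6 (F'): F=WWGR U=ROBB R=RYYB D=OGYR L=GOOW
After move 7 (R'): R=YBRY U=RYBG F=WOGB D=OWYR B=RWGB
Query: B face = RWGB

Answer: R W G B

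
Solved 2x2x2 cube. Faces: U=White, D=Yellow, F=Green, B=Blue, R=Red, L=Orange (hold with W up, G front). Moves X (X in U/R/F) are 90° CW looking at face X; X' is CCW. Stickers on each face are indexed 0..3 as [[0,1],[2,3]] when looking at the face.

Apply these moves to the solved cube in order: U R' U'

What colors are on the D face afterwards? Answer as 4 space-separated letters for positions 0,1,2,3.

After move 1 (U): U=WWWW F=RRGG R=BBRR B=OOBB L=GGOO
After move 2 (R'): R=BRBR U=WBWO F=RWGW D=YRYG B=YOYB
After move 3 (U'): U=BOWW F=GGGW R=RWBR B=BRYB L=YOOO
Query: D face = YRYG

Answer: Y R Y G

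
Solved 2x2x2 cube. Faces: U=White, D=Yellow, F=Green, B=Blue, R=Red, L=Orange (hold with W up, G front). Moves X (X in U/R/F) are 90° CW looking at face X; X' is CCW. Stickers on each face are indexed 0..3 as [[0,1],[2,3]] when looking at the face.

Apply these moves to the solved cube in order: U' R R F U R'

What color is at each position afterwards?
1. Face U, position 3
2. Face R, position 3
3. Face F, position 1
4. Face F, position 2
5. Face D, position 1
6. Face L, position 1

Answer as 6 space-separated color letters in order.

After move 1 (U'): U=WWWW F=OOGG R=GGRR B=RRBB L=BBOO
After move 2 (R): R=RGRG U=WOWG F=OYGY D=YBYR B=WRWB
After move 3 (R): R=RRGG U=WYWY F=OBGR D=YWYW B=GROB
After move 4 (F): F=GORB U=WYOB R=WRYG D=GRYW L=BYOW
After move 5 (U): U=OWBY F=WRRB R=GRYG B=BYOB L=GOOW
After move 6 (R'): R=RGGY U=OOBB F=WWRY D=GRYB B=WYRB
Query 1: U[3] = B
Query 2: R[3] = Y
Query 3: F[1] = W
Query 4: F[2] = R
Query 5: D[1] = R
Query 6: L[1] = O

Answer: B Y W R R O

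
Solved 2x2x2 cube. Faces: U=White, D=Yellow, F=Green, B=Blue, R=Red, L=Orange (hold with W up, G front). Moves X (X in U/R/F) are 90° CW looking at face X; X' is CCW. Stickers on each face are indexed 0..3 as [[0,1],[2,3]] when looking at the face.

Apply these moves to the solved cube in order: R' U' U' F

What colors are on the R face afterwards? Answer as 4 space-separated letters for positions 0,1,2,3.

After move 1 (R'): R=RRRR U=WBWB F=GWGW D=YGYG B=YBYB
After move 2 (U'): U=BBWW F=OOGW R=GWRR B=RRYB L=YBOO
After move 3 (U'): U=BWBW F=YBGW R=OORR B=GWYB L=RROO
After move 4 (F): F=GYWB U=BWOR R=BOWR D=ROYG L=RYOG
Query: R face = BOWR

Answer: B O W R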